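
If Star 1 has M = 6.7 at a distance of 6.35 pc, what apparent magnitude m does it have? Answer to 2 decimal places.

5.71

m = M + 5 log₁₀(d/10 pc) = 6.7 + 5 log₁₀(6.35/10)
  = 6.7 + 5 × -0.197 = 6.7 + -0.99 = 5.71.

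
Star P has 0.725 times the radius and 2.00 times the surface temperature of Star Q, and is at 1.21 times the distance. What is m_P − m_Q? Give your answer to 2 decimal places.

-1.90

L_P/L_Q = (0.725)²(2.00)⁴ = 8.410.
F_P/F_Q = (L_P/L_Q)/(d_P/d_Q)² = 8.410/1.464 = 5.744.
m_P − m_Q = −2.5 log₁₀(5.744) = -1.90.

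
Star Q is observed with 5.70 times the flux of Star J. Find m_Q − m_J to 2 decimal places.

-1.89

m_Q − m_J = −2.5 log₁₀(F_Q/F_J) = −2.5 log₁₀(5.70) = −2.5 × (0.756) = -1.890.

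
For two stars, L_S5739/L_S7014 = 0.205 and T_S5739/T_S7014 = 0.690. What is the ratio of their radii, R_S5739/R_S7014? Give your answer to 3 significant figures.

L ∝ R²T⁴ gives R ∝ √L / T², so
R_S5739/R_S7014 = √(0.205) / (0.690)² = 0.4528 / 0.4761 = 0.9510.

0.951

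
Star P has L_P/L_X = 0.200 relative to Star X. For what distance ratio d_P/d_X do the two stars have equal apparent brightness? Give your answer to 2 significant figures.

0.45

Equal flux requires L_P/d_P² = L_X/d_X², so d_P/d_X = √(L_P/L_X)
= √(0.200) = 0.4472.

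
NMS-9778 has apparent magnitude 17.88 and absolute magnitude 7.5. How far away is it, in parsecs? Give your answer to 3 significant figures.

m − M = 5 log₁₀(d/10 pc)
17.88 − (7.5) = 10.38 = 5 log₁₀(d/10)
d = 10 × 10^(10.38/5) = 10 × 10^2.076 = 1191 pc.

1.19×10^3 pc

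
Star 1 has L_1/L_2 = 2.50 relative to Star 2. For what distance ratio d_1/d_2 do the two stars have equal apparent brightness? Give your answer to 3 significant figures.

1.58

Equal flux requires L_1/d_1² = L_2/d_2², so d_1/d_2 = √(L_1/L_2)
= √(2.50) = 1.581.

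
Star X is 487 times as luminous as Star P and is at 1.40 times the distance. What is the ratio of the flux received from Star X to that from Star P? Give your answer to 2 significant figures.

F = L/(4πd²), so F_X/F_P = (L_X/L_P) / (d_X/d_P)²
= 487 / (1.40)² = 487 / 1.960 = 248.5.

2.5×10^2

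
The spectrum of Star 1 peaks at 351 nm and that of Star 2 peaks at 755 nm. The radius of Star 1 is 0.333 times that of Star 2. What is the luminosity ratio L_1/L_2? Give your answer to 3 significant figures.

2.37

Wien's law gives T ∝ 1/λ_max, so T_1/T_2 = λ_2/λ_1 = 755/351 = 2.151.
Then L ∝ R²T⁴ gives L_1/L_2 = (0.333)² × (2.151)⁴ = 0.1109 × 21.41 = 2.374.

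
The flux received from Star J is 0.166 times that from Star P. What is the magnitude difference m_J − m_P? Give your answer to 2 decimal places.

1.95

m_J − m_P = −2.5 log₁₀(F_J/F_P) = −2.5 log₁₀(0.166) = −2.5 × (-0.780) = 1.950.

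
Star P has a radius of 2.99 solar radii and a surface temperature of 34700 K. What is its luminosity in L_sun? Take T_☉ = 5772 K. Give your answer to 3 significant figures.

L/L_☉ = (R/R_☉)² (T/T_☉)⁴ = (2.99)² × (34700/5772)⁴
       = 8.940 × (6.012)⁴ = 8.940 × 1306 = 1.168×10^4.

1.17×10^4 L_sun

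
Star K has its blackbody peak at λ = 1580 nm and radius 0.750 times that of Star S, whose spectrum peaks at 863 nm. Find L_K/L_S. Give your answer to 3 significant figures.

0.0501

Wien's law gives T ∝ 1/λ_max, so T_K/T_S = λ_S/λ_K = 863/1580 = 0.5462.
Then L ∝ R²T⁴ gives L_K/L_S = (0.750)² × (0.5462)⁴ = 0.5625 × 0.08901 = 0.05007.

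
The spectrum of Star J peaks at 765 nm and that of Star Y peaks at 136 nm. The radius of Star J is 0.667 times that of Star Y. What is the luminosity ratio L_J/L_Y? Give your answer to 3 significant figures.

4.44×10^-4

Wien's law gives T ∝ 1/λ_max, so T_J/T_Y = λ_Y/λ_J = 136/765 = 0.1778.
Then L ∝ R²T⁴ gives L_J/L_Y = (0.667)² × (0.1778)⁴ = 0.4449 × 9.989×10^-4 = 4.444×10^-4.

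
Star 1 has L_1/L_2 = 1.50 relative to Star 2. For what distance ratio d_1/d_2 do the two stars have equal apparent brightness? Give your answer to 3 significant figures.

Equal flux requires L_1/d_1² = L_2/d_2², so d_1/d_2 = √(L_1/L_2)
= √(1.50) = 1.225.

1.22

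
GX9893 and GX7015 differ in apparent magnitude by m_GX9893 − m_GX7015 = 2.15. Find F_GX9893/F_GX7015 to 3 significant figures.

F_GX9893/F_GX7015 = 10^(−(m_GX9893 − m_GX7015)/2.5) = 10^(-2.15/2.5) = 10^-0.860 = 0.1380.

0.138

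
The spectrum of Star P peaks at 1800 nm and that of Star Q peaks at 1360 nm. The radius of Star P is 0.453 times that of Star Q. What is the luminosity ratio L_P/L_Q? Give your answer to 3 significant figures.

Wien's law gives T ∝ 1/λ_max, so T_P/T_Q = λ_Q/λ_P = 1360/1800 = 0.7556.
Then L ∝ R²T⁴ gives L_P/L_Q = (0.453)² × (0.7556)⁴ = 0.2052 × 0.3259 = 0.06687.

0.0669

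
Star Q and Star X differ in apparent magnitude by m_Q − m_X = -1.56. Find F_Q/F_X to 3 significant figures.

4.21

F_Q/F_X = 10^(−(m_Q − m_X)/2.5) = 10^(1.56/2.5) = 10^0.624 = 4.207.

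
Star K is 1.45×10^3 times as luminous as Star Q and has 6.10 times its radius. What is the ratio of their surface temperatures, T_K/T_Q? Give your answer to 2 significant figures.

L ∝ R²T⁴ gives T ∝ (L/R²)^(1/4), so
T_K/T_Q = (1.45×10^3 / 6.10²)^(1/4) = (38.97)^(1/4) = 2.498.

2.5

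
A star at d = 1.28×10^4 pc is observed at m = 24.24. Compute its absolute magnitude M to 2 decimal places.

M = m − 5 log₁₀(d/10 pc) = 24.24 − 5 log₁₀(1.28×10^4/10)
  = 24.24 − 5 × 3.107 = 24.24 − 15.54 = 8.70.

8.70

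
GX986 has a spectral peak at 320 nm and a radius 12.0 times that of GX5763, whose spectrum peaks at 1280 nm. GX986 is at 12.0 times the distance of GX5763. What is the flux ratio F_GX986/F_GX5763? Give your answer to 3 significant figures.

Wien's law: T_GX986/T_GX5763 = λ_GX5763/λ_GX986 = 1280/320 = 4.000.
L_GX986/L_GX5763 = (R_GX986/R_GX5763)²(T_GX986/T_GX5763)⁴ = (12.0)²(4.000)⁴ = 3.686×10^4.
F_GX986/F_GX5763 = (L_GX986/L_GX5763)/(d_GX986/d_GX5763)² = 3.686×10^4/(12.0)² = 256.0.

256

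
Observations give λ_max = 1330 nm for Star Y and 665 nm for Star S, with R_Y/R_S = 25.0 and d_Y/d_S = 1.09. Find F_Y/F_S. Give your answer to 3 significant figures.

Wien's law: T_Y/T_S = λ_S/λ_Y = 665/1330 = 0.5000.
L_Y/L_S = (R_Y/R_S)²(T_Y/T_S)⁴ = (25.0)²(0.5000)⁴ = 39.06.
F_Y/F_S = (L_Y/L_S)/(d_Y/d_S)² = 39.06/(1.09)² = 32.88.

32.9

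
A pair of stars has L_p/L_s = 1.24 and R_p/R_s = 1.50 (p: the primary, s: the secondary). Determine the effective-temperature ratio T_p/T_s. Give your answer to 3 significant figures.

L ∝ R²T⁴ gives T ∝ (L/R²)^(1/4), so
T_p/T_s = (1.24 / 1.50²)^(1/4) = (0.5511)^(1/4) = 0.8616.

0.862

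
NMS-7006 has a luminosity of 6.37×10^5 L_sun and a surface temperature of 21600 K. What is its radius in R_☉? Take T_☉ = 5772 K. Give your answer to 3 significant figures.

R/R_☉ = √(L/L_☉) / (T/T_☉)² = √(6.37×10^5) / (3.742)²
       = 798.1 / 14.00 = 56.99.

57.0 R_☉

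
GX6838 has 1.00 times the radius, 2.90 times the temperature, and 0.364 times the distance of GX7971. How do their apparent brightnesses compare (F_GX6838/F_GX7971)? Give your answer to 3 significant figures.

L_GX6838/L_GX7971 = (R_GX6838/R_GX7971)²(T_GX6838/T_GX7971)⁴ = (1.00)² × (2.90)⁴ = 70.73.
F_GX6838/F_GX7971 = (L_GX6838/L_GX7971)/(d_GX6838/d_GX7971)² = 70.73 / (0.364)² = 533.8.

534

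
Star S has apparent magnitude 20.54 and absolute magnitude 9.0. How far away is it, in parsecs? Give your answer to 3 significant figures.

2.03×10^3 pc

m − M = 5 log₁₀(d/10 pc)
20.54 − (9.0) = 11.54 = 5 log₁₀(d/10)
d = 10 × 10^(11.54/5) = 10 × 10^2.308 = 2032 pc.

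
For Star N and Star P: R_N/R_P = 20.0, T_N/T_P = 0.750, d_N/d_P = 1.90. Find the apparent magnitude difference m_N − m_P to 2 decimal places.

L_N/L_P = (20.0)²(0.750)⁴ = 126.6.
F_N/F_P = (L_N/L_P)/(d_N/d_P)² = 126.6/3.610 = 35.06.
m_N − m_P = −2.5 log₁₀(35.06) = -3.86.

-3.86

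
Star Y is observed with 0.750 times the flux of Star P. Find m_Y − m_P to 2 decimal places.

0.31

m_Y − m_P = −2.5 log₁₀(F_Y/F_P) = −2.5 log₁₀(0.750) = −2.5 × (-0.125) = 0.312.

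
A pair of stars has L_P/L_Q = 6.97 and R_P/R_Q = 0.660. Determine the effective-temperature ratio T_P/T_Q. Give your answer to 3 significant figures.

2.00

L ∝ R²T⁴ gives T ∝ (L/R²)^(1/4), so
T_P/T_Q = (6.97 / 0.660²)^(1/4) = (16.00)^(1/4) = 2.000.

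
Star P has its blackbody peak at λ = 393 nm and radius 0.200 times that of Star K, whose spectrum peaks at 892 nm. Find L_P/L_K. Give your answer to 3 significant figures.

1.06

Wien's law gives T ∝ 1/λ_max, so T_P/T_K = λ_K/λ_P = 892/393 = 2.270.
Then L ∝ R²T⁴ gives L_P/L_K = (0.200)² × (2.270)⁴ = 0.04000 × 26.54 = 1.062.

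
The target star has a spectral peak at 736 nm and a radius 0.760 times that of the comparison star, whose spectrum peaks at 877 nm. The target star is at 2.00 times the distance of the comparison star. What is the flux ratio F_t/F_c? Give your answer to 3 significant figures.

Wien's law: T_t/T_c = λ_c/λ_t = 877/736 = 1.192.
L_t/L_c = (R_t/R_c)²(T_t/T_c)⁴ = (0.760)²(1.192)⁴ = 1.164.
F_t/F_c = (L_t/L_c)/(d_t/d_c)² = 1.164/(2.00)² = 0.2911.

0.291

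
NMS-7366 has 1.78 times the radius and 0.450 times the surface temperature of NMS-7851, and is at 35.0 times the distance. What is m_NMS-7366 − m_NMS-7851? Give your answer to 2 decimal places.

9.94

L_NMS-7366/L_NMS-7851 = (1.78)²(0.450)⁴ = 0.1299.
F_NMS-7366/F_NMS-7851 = (L_NMS-7366/L_NMS-7851)/(d_NMS-7366/d_NMS-7851)² = 0.1299/1225 = 1.061×10^-4.
m_NMS-7366 − m_NMS-7851 = −2.5 log₁₀(1.061×10^-4) = 9.94.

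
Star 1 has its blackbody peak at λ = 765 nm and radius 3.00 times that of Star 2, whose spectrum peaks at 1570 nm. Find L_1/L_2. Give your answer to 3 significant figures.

160

Wien's law gives T ∝ 1/λ_max, so T_1/T_2 = λ_2/λ_1 = 1570/765 = 2.052.
Then L ∝ R²T⁴ gives L_1/L_2 = (3.00)² × (2.052)⁴ = 9.000 × 17.74 = 159.7.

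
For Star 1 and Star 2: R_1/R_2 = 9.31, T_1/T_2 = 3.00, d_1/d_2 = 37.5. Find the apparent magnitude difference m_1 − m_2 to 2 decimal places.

L_1/L_2 = (9.31)²(3.00)⁴ = 7021.
F_1/F_2 = (L_1/L_2)/(d_1/d_2)² = 7021/1406 = 4.993.
m_1 − m_2 = −2.5 log₁₀(4.993) = -1.75.

-1.75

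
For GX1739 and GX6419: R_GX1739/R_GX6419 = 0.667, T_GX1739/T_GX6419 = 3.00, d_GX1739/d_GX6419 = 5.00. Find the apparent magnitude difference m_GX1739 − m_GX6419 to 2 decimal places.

L_GX1739/L_GX6419 = (0.667)²(3.00)⁴ = 36.04.
F_GX1739/F_GX6419 = (L_GX1739/L_GX6419)/(d_GX1739/d_GX6419)² = 36.04/25.00 = 1.441.
m_GX1739 − m_GX6419 = −2.5 log₁₀(1.441) = -0.40.

-0.40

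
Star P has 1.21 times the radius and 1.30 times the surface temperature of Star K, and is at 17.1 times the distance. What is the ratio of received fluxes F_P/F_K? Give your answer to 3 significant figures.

L_P/L_K = (R_P/R_K)²(T_P/T_K)⁴ = (1.21)² × (1.30)⁴ = 4.182.
F_P/F_K = (L_P/L_K)/(d_P/d_K)² = 4.182 / (17.1)² = 0.01430.

0.0143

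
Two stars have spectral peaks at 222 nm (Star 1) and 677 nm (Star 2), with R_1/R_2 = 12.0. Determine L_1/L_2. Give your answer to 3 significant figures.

1.25×10^4

Wien's law gives T ∝ 1/λ_max, so T_1/T_2 = λ_2/λ_1 = 677/222 = 3.050.
Then L ∝ R²T⁴ gives L_1/L_2 = (12.0)² × (3.050)⁴ = 144.0 × 86.49 = 1.245×10^4.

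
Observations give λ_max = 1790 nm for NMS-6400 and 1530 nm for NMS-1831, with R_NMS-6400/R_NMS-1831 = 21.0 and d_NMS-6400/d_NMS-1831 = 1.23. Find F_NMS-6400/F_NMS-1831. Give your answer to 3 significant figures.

Wien's law: T_NMS-6400/T_NMS-1831 = λ_NMS-1831/λ_NMS-6400 = 1530/1790 = 0.8547.
L_NMS-6400/L_NMS-1831 = (R_NMS-6400/R_NMS-1831)²(T_NMS-6400/T_NMS-1831)⁴ = (21.0)²(0.8547)⁴ = 235.4.
F_NMS-6400/F_NMS-1831 = (L_NMS-6400/L_NMS-1831)/(d_NMS-6400/d_NMS-1831)² = 235.4/(1.23)² = 155.6.

156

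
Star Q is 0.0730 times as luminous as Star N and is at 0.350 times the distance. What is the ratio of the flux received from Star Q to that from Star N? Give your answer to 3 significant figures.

F = L/(4πd²), so F_Q/F_N = (L_Q/L_N) / (d_Q/d_N)²
= 0.0730 / (0.350)² = 0.0730 / 0.1225 = 0.5959.

0.596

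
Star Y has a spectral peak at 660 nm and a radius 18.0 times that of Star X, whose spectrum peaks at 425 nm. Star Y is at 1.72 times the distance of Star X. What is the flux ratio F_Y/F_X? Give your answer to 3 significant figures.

Wien's law: T_Y/T_X = λ_X/λ_Y = 425/660 = 0.6439.
L_Y/L_X = (R_Y/R_X)²(T_Y/T_X)⁴ = (18.0)²(0.6439)⁴ = 55.71.
F_Y/F_X = (L_Y/L_X)/(d_Y/d_X)² = 55.71/(1.72)² = 18.83.

18.8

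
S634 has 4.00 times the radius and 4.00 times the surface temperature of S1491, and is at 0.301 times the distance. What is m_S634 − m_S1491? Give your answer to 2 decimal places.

-11.64

L_S634/L_S1491 = (4.00)²(4.00)⁴ = 4096.
F_S634/F_S1491 = (L_S634/L_S1491)/(d_S634/d_S1491)² = 4096/0.09060 = 4.521×10^4.
m_S634 − m_S1491 = −2.5 log₁₀(4.521×10^4) = -11.64.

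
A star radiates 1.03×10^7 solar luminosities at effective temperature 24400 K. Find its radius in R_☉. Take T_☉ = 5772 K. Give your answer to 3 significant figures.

180 R_☉

R/R_☉ = √(L/L_☉) / (T/T_☉)² = √(1.03×10^7) / (4.227)²
       = 3209 / 17.87 = 179.6.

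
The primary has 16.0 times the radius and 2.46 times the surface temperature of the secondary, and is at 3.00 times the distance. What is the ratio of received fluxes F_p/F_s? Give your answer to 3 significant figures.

1.04×10^3

L_p/L_s = (R_p/R_s)²(T_p/T_s)⁴ = (16.0)² × (2.46)⁴ = 9375.
F_p/F_s = (L_p/L_s)/(d_p/d_s)² = 9375 / (3.00)² = 1042.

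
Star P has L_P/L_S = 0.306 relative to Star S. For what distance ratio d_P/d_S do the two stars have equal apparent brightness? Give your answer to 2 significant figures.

Equal flux requires L_P/d_P² = L_S/d_S², so d_P/d_S = √(L_P/L_S)
= √(0.306) = 0.5532.

0.55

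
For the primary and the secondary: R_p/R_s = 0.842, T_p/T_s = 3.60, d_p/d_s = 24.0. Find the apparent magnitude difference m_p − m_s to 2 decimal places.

1.71

L_p/L_s = (0.842)²(3.60)⁴ = 119.1.
F_p/F_s = (L_p/L_s)/(d_p/d_s)² = 119.1/576.0 = 0.2067.
m_p − m_s = −2.5 log₁₀(0.2067) = 1.71.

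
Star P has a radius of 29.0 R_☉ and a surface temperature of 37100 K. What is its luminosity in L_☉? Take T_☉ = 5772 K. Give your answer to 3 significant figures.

L/L_☉ = (R/R_☉)² (T/T_☉)⁴ = (29.0)² × (37100/5772)⁴
       = 841.0 × (6.428)⁴ = 841.0 × 1707 = 1.435×10^6.

1.44×10^6 L_☉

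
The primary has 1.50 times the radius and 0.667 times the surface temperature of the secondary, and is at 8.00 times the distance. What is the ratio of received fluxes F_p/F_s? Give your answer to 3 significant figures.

L_p/L_s = (R_p/R_s)²(T_p/T_s)⁴ = (1.50)² × (0.667)⁴ = 0.4453.
F_p/F_s = (L_p/L_s)/(d_p/d_s)² = 0.4453 / (8.00)² = 0.006958.

0.00696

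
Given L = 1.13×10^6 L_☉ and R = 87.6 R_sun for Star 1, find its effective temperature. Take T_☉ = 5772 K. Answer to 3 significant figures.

2.01×10^4 K

T/T_☉ = (L/L_☉)^(1/4) / (R/R_☉)^(1/2)
T = 5772 × (1.13×10^6)^(1/4) / √(87.6) = 5772 × 32.60 / 9.359 = 2.011×10^4 K.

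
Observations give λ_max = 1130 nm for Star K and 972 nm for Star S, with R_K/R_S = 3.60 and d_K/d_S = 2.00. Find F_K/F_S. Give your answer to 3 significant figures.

1.77

Wien's law: T_K/T_S = λ_S/λ_K = 972/1130 = 0.8602.
L_K/L_S = (R_K/R_S)²(T_K/T_S)⁴ = (3.60)²(0.8602)⁴ = 7.095.
F_K/F_S = (L_K/L_S)/(d_K/d_S)² = 7.095/(2.00)² = 1.774.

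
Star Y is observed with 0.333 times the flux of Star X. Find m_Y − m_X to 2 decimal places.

m_Y − m_X = −2.5 log₁₀(F_Y/F_X) = −2.5 log₁₀(0.333) = −2.5 × (-0.478) = 1.194.

1.19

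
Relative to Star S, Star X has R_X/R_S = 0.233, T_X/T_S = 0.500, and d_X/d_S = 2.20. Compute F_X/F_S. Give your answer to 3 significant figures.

7.01×10^-4

L_X/L_S = (R_X/R_S)²(T_X/T_S)⁴ = (0.233)² × (0.500)⁴ = 0.003393.
F_X/F_S = (L_X/L_S)/(d_X/d_S)² = 0.003393 / (2.20)² = 7.010×10^-4.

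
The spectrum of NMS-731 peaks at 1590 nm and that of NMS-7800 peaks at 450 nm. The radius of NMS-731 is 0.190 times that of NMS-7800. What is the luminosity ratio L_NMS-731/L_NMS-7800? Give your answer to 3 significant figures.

2.32×10^-4

Wien's law gives T ∝ 1/λ_max, so T_NMS-731/T_NMS-7800 = λ_NMS-7800/λ_NMS-731 = 450/1590 = 0.2830.
Then L ∝ R²T⁴ gives L_NMS-731/L_NMS-7800 = (0.190)² × (0.2830)⁴ = 0.03610 × 0.006416 = 2.316×10^-4.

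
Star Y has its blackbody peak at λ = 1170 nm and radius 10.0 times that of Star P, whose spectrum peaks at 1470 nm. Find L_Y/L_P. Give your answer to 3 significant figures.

249

Wien's law gives T ∝ 1/λ_max, so T_Y/T_P = λ_P/λ_Y = 1470/1170 = 1.256.
Then L ∝ R²T⁴ gives L_Y/L_P = (10.0)² × (1.256)⁴ = 100.0 × 2.492 = 249.2.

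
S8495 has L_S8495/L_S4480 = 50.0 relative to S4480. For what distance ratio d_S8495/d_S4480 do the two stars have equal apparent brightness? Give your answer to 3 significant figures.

Equal flux requires L_S8495/d_S8495² = L_S4480/d_S4480², so d_S8495/d_S4480 = √(L_S8495/L_S4480)
= √(50.0) = 7.071.

7.07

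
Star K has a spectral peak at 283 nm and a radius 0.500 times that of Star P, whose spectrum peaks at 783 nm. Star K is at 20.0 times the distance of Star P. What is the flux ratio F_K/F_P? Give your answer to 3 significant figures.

0.0366

Wien's law: T_K/T_P = λ_P/λ_K = 783/283 = 2.767.
L_K/L_P = (R_K/R_P)²(T_K/T_P)⁴ = (0.500)²(2.767)⁴ = 14.65.
F_K/F_P = (L_K/L_P)/(d_K/d_P)² = 14.65/(20.0)² = 0.03663.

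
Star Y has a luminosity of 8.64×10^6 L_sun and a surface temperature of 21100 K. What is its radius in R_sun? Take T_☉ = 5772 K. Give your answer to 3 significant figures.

R/R_☉ = √(L/L_☉) / (T/T_☉)² = √(8.64×10^6) / (3.656)²
       = 2939 / 13.36 = 220.0.

220 R_sun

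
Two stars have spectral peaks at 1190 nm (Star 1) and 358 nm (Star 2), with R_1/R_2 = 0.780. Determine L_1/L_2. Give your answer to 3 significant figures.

Wien's law gives T ∝ 1/λ_max, so T_1/T_2 = λ_2/λ_1 = 358/1190 = 0.3008.
Then L ∝ R²T⁴ gives L_1/L_2 = (0.780)² × (0.3008)⁴ = 0.6084 × 0.008191 = 0.004983.

0.00498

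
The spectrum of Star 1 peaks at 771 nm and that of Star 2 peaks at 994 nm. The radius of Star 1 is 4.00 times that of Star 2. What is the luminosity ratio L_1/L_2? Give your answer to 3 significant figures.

Wien's law gives T ∝ 1/λ_max, so T_1/T_2 = λ_2/λ_1 = 994/771 = 1.289.
Then L ∝ R²T⁴ gives L_1/L_2 = (4.00)² × (1.289)⁴ = 16.00 × 2.763 = 44.20.

44.2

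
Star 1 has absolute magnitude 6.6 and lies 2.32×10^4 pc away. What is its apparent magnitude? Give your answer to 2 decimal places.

23.43

m = M + 5 log₁₀(d/10 pc) = 6.6 + 5 log₁₀(2.32×10^4/10)
  = 6.6 + 5 × 3.365 = 6.6 + 16.83 = 23.43.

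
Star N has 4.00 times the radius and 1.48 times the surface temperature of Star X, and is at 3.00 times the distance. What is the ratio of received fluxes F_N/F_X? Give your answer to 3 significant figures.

L_N/L_X = (R_N/R_X)²(T_N/T_X)⁴ = (4.00)² × (1.48)⁴ = 76.77.
F_N/F_X = (L_N/L_X)/(d_N/d_X)² = 76.77 / (3.00)² = 8.530.

8.53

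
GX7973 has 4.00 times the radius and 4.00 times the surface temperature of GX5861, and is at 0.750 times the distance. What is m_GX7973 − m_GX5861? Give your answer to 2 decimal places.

L_GX7973/L_GX5861 = (4.00)²(4.00)⁴ = 4096.
F_GX7973/F_GX5861 = (L_GX7973/L_GX5861)/(d_GX7973/d_GX5861)² = 4096/0.5625 = 7282.
m_GX7973 − m_GX5861 = −2.5 log₁₀(7282) = -9.66.

-9.66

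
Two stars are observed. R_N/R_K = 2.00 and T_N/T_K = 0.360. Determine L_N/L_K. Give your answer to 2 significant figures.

From the Stefan–Boltzmann law, L ∝ R²T⁴, so
L_N/L_K = (R_N/R_K)² (T_N/T_K)⁴ = (2.00)² × (0.360)⁴ = 4.000 × 0.01680 = 0.06718.

0.067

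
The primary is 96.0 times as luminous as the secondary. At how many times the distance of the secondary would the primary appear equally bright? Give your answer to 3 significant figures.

Equal flux requires L_p/d_p² = L_s/d_s², so d_p/d_s = √(L_p/L_s)
= √(96.0) = 9.798.

9.80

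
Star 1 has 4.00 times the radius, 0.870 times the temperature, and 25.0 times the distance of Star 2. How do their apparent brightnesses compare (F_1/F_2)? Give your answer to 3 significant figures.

0.0147

L_1/L_2 = (R_1/R_2)²(T_1/T_2)⁴ = (4.00)² × (0.870)⁴ = 9.166.
F_1/F_2 = (L_1/L_2)/(d_1/d_2)² = 9.166 / (25.0)² = 0.01467.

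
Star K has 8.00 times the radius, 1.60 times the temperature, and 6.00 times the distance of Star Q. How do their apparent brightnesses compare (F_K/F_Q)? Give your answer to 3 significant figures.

11.7

L_K/L_Q = (R_K/R_Q)²(T_K/T_Q)⁴ = (8.00)² × (1.60)⁴ = 419.4.
F_K/F_Q = (L_K/L_Q)/(d_K/d_Q)² = 419.4 / (6.00)² = 11.65.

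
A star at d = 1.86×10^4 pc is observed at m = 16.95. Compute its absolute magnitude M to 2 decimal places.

0.60

M = m − 5 log₁₀(d/10 pc) = 16.95 − 5 log₁₀(1.86×10^4/10)
  = 16.95 − 5 × 3.270 = 16.95 − 16.35 = 0.60.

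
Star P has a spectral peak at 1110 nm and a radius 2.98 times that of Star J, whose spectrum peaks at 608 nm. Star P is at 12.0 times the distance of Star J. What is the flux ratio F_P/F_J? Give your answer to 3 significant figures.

Wien's law: T_P/T_J = λ_J/λ_P = 608/1110 = 0.5477.
L_P/L_J = (R_P/R_J)²(T_P/T_J)⁴ = (2.98)²(0.5477)⁴ = 0.7994.
F_P/F_J = (L_P/L_J)/(d_P/d_J)² = 0.7994/(12.0)² = 0.005551.

0.00555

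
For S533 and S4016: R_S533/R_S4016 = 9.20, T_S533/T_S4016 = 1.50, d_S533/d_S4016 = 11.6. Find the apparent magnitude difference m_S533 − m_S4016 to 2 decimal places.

L_S533/L_S4016 = (9.20)²(1.50)⁴ = 428.5.
F_S533/F_S4016 = (L_S533/L_S4016)/(d_S533/d_S4016)² = 428.5/134.6 = 3.184.
m_S533 − m_S4016 = −2.5 log₁₀(3.184) = -1.26.

-1.26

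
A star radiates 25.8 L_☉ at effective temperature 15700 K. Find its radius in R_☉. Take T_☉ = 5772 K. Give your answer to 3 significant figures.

R/R_☉ = √(L/L_☉) / (T/T_☉)² = √(25.8) / (2.720)²
       = 5.079 / 7.399 = 0.6865.

0.687 R_☉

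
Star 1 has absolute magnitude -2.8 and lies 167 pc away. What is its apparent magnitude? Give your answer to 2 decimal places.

m = M + 5 log₁₀(d/10 pc) = -2.8 + 5 log₁₀(167/10)
  = -2.8 + 5 × 1.223 = -2.8 + 6.11 = 3.31.

3.31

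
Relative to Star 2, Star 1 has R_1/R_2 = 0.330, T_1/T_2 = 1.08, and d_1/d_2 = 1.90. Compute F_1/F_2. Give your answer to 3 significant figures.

0.0410

L_1/L_2 = (R_1/R_2)²(T_1/T_2)⁴ = (0.330)² × (1.08)⁴ = 0.1482.
F_1/F_2 = (L_1/L_2)/(d_1/d_2)² = 0.1482 / (1.90)² = 0.04104.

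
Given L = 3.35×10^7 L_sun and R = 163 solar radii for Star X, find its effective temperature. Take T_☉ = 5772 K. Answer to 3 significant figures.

T/T_☉ = (L/L_☉)^(1/4) / (R/R_☉)^(1/2)
T = 5772 × (3.35×10^7)^(1/4) / √(163) = 5772 × 76.08 / 12.77 = 3.439×10^4 K.

3.44×10^4 K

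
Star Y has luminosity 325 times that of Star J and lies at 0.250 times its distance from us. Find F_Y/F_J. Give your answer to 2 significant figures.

F = L/(4πd²), so F_Y/F_J = (L_Y/L_J) / (d_Y/d_J)²
= 325 / (0.250)² = 325 / 0.06250 = 5200.

5.2×10^3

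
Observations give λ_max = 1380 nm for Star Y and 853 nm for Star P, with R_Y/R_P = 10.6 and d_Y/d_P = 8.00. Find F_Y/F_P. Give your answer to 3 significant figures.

0.256

Wien's law: T_Y/T_P = λ_P/λ_Y = 853/1380 = 0.6181.
L_Y/L_P = (R_Y/R_P)²(T_Y/T_P)⁴ = (10.6)²(0.6181)⁴ = 16.40.
F_Y/F_P = (L_Y/L_P)/(d_Y/d_P)² = 16.40/(8.00)² = 0.2563.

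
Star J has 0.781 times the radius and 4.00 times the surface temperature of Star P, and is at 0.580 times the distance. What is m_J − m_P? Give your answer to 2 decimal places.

-6.67

L_J/L_P = (0.781)²(4.00)⁴ = 156.2.
F_J/F_P = (L_J/L_P)/(d_J/d_P)² = 156.2/0.3364 = 464.2.
m_J − m_P = −2.5 log₁₀(464.2) = -6.67.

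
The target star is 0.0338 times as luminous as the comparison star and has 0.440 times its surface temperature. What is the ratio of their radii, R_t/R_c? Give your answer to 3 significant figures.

L ∝ R²T⁴ gives R ∝ √L / T², so
R_t/R_c = √(0.0338) / (0.440)² = 0.1838 / 0.1936 = 0.9496.

0.950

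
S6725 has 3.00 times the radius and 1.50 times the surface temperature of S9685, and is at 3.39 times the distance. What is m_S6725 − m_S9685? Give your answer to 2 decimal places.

L_S6725/L_S9685 = (3.00)²(1.50)⁴ = 45.56.
F_S6725/F_S9685 = (L_S6725/L_S9685)/(d_S6725/d_S9685)² = 45.56/11.49 = 3.965.
m_S6725 − m_S9685 = −2.5 log₁₀(3.965) = -1.50.

-1.50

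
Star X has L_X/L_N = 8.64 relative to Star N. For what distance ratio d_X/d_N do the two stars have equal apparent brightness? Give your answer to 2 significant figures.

Equal flux requires L_X/d_X² = L_N/d_N², so d_X/d_N = √(L_X/L_N)
= √(8.64) = 2.939.

2.9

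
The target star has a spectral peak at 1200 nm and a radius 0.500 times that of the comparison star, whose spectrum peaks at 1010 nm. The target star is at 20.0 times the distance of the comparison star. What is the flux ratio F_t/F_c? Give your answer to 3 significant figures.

Wien's law: T_t/T_c = λ_c/λ_t = 1010/1200 = 0.8417.
L_t/L_c = (R_t/R_c)²(T_t/T_c)⁴ = (0.500)²(0.8417)⁴ = 0.1255.
F_t/F_c = (L_t/L_c)/(d_t/d_c)² = 0.1255/(20.0)² = 3.136×10^-4.

3.14×10^-4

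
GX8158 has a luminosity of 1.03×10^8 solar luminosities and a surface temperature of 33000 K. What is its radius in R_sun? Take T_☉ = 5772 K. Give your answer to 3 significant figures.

R/R_☉ = √(L/L_☉) / (T/T_☉)² = √(1.03×10^8) / (5.717)²
       = 1.015×10^4 / 32.69 = 310.5.

310 R_sun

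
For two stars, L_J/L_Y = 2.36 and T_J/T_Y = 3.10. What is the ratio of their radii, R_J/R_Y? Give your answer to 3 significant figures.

0.160

L ∝ R²T⁴ gives R ∝ √L / T², so
R_J/R_Y = √(2.36) / (3.10)² = 1.536 / 9.610 = 0.1599.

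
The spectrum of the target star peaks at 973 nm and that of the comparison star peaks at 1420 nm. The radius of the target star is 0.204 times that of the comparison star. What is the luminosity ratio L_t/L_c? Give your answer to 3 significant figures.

Wien's law gives T ∝ 1/λ_max, so T_t/T_c = λ_c/λ_t = 1420/973 = 1.459.
Then L ∝ R²T⁴ gives L_t/L_c = (0.204)² × (1.459)⁴ = 0.04162 × 4.536 = 0.1888.

0.189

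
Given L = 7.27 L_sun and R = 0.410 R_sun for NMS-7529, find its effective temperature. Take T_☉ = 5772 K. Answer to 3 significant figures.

T/T_☉ = (L/L_☉)^(1/4) / (R/R_☉)^(1/2)
T = 5772 × (7.27)^(1/4) / √(0.410) = 5772 × 1.642 / 0.6403 = 1.480×10^4 K.

1.48×10^4 K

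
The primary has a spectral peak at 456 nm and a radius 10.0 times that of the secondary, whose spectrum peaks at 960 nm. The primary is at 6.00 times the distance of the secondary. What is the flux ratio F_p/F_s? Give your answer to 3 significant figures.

Wien's law: T_p/T_s = λ_s/λ_p = 960/456 = 2.105.
L_p/L_s = (R_p/R_s)²(T_p/T_s)⁴ = (10.0)²(2.105)⁴ = 1964.
F_p/F_s = (L_p/L_s)/(d_p/d_s)² = 1964/(6.00)² = 54.57.

54.6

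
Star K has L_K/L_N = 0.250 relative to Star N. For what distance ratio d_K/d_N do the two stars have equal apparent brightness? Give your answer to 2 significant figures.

0.50

Equal flux requires L_K/d_K² = L_N/d_N², so d_K/d_N = √(L_K/L_N)
= √(0.250) = 0.5000.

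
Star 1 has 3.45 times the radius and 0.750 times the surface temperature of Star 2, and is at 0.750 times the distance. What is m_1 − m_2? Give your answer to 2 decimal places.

L_1/L_2 = (3.45)²(0.750)⁴ = 3.766.
F_1/F_2 = (L_1/L_2)/(d_1/d_2)² = 3.766/0.5625 = 6.695.
m_1 − m_2 = −2.5 log₁₀(6.695) = -2.06.

-2.06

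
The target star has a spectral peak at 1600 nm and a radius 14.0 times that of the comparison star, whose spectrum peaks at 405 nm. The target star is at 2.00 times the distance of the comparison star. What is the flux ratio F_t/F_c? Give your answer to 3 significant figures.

0.201

Wien's law: T_t/T_c = λ_c/λ_t = 405/1600 = 0.2531.
L_t/L_c = (R_t/R_c)²(T_t/T_c)⁴ = (14.0)²(0.2531)⁴ = 0.8046.
F_t/F_c = (L_t/L_c)/(d_t/d_c)² = 0.8046/(2.00)² = 0.2012.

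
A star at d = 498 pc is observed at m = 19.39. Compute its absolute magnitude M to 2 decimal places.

M = m − 5 log₁₀(d/10 pc) = 19.39 − 5 log₁₀(498/10)
  = 19.39 − 5 × 1.697 = 19.39 − 8.49 = 10.90.

10.90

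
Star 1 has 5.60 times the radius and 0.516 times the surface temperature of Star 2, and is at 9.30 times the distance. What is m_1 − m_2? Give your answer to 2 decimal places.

L_1/L_2 = (5.60)²(0.516)⁴ = 2.223.
F_1/F_2 = (L_1/L_2)/(d_1/d_2)² = 2.223/86.49 = 0.02570.
m_1 − m_2 = −2.5 log₁₀(0.02570) = 3.97.

3.97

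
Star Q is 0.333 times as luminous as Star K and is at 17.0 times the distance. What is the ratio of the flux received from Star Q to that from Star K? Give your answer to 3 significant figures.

0.00115

F = L/(4πd²), so F_Q/F_K = (L_Q/L_K) / (d_Q/d_K)²
= 0.333 / (17.0)² = 0.333 / 289.0 = 0.001152.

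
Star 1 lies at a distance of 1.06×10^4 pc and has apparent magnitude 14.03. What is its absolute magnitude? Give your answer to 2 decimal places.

M = m − 5 log₁₀(d/10 pc) = 14.03 − 5 log₁₀(1.06×10^4/10)
  = 14.03 − 5 × 3.025 = 14.03 − 15.13 = -1.10.

-1.10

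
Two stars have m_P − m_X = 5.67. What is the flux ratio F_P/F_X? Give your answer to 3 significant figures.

0.00540

F_P/F_X = 10^(−(m_P − m_X)/2.5) = 10^(-5.67/2.5) = 10^-2.268 = 0.005395.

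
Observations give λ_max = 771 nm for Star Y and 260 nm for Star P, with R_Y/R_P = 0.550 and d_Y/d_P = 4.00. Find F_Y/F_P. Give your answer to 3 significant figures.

Wien's law: T_Y/T_P = λ_P/λ_Y = 260/771 = 0.3372.
L_Y/L_P = (R_Y/R_P)²(T_Y/T_P)⁴ = (0.550)²(0.3372)⁴ = 0.003912.
F_Y/F_P = (L_Y/L_P)/(d_Y/d_P)² = 0.003912/(4.00)² = 2.445×10^-4.

2.45×10^-4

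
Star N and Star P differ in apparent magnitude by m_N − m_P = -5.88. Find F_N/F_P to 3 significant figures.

225

F_N/F_P = 10^(−(m_N − m_P)/2.5) = 10^(5.88/2.5) = 10^2.352 = 224.9.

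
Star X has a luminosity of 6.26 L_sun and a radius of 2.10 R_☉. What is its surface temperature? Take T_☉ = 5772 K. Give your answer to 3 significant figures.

T/T_☉ = (L/L_☉)^(1/4) / (R/R_☉)^(1/2)
T = 5772 × (6.26)^(1/4) / √(2.10) = 5772 × 1.582 / 1.449 = 6300 K.

6.30×10^3 K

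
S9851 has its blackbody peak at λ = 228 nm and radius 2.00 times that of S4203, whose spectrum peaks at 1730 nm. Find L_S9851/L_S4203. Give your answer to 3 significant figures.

Wien's law gives T ∝ 1/λ_max, so T_S9851/T_S4203 = λ_S4203/λ_S9851 = 1730/228 = 7.588.
Then L ∝ R²T⁴ gives L_S9851/L_S4203 = (2.00)² × (7.588)⁴ = 4.000 × 3315 = 1.326×10^4.

1.33×10^4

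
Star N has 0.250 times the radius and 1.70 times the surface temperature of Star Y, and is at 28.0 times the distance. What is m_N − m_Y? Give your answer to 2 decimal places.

L_N/L_Y = (0.250)²(1.70)⁴ = 0.5220.
F_N/F_Y = (L_N/L_Y)/(d_N/d_Y)² = 0.5220/784.0 = 6.658×10^-4.
m_N − m_Y = −2.5 log₁₀(6.658×10^-4) = 7.94.

7.94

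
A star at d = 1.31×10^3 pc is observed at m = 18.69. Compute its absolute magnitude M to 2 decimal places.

M = m − 5 log₁₀(d/10 pc) = 18.69 − 5 log₁₀(1.31×10^3/10)
  = 18.69 − 5 × 2.117 = 18.69 − 10.59 = 8.10.

8.10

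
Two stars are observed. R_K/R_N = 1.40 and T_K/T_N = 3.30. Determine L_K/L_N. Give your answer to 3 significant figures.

From the Stefan–Boltzmann law, L ∝ R²T⁴, so
L_K/L_N = (R_K/R_N)² (T_K/T_N)⁴ = (1.40)² × (3.30)⁴ = 1.960 × 118.6 = 232.4.

232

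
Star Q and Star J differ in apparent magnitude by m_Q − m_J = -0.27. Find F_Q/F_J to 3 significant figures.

F_Q/F_J = 10^(−(m_Q − m_J)/2.5) = 10^(0.27/2.5) = 10^0.108 = 1.282.

1.28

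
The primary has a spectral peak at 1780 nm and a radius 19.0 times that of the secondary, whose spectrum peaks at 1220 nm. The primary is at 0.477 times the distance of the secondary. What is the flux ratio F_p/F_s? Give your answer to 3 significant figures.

350

Wien's law: T_p/T_s = λ_s/λ_p = 1220/1780 = 0.6854.
L_p/L_s = (R_p/R_s)²(T_p/T_s)⁴ = (19.0)²(0.6854)⁴ = 79.66.
F_p/F_s = (L_p/L_s)/(d_p/d_s)² = 79.66/(0.477)² = 350.1.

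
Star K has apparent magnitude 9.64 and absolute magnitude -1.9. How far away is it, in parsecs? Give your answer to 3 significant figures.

2.03×10^3 pc

m − M = 5 log₁₀(d/10 pc)
9.64 − (-1.9) = 11.54 = 5 log₁₀(d/10)
d = 10 × 10^(11.54/5) = 10 × 10^2.308 = 2032 pc.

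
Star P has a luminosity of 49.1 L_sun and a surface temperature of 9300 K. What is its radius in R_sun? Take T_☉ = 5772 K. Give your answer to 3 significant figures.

2.70 R_sun

R/R_☉ = √(L/L_☉) / (T/T_☉)² = √(49.1) / (1.611)²
       = 7.007 / 2.596 = 2.699.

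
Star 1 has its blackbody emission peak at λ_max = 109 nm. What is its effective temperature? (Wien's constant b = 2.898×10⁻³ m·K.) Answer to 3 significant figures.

2.66×10^4 K

T = b/λ_max = 2.898×10⁻³ / (109×10⁻⁹) = 2.659×10^4 K.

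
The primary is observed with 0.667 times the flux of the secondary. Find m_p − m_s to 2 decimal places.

0.44

m_p − m_s = −2.5 log₁₀(F_p/F_s) = −2.5 log₁₀(0.667) = −2.5 × (-0.176) = 0.440.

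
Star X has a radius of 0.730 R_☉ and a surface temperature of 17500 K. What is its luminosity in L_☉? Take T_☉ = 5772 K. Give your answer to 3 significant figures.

45.0 L_☉

L/L_☉ = (R/R_☉)² (T/T_☉)⁴ = (0.730)² × (17500/5772)⁴
       = 0.5329 × (3.032)⁴ = 0.5329 × 84.50 = 45.03.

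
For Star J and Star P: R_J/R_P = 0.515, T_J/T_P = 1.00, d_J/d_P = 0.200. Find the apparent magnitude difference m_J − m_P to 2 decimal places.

L_J/L_P = (0.515)²(1.00)⁴ = 0.2652.
F_J/F_P = (L_J/L_P)/(d_J/d_P)² = 0.2652/0.04000 = 6.631.
m_J − m_P = −2.5 log₁₀(6.631) = -2.05.

-2.05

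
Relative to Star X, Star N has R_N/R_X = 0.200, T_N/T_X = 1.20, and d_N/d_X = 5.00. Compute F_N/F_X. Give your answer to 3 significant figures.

0.00332

L_N/L_X = (R_N/R_X)²(T_N/T_X)⁴ = (0.200)² × (1.20)⁴ = 0.08294.
F_N/F_X = (L_N/L_X)/(d_N/d_X)² = 0.08294 / (5.00)² = 0.003318.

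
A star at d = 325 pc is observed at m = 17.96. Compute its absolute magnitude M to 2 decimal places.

10.40

M = m − 5 log₁₀(d/10 pc) = 17.96 − 5 log₁₀(325/10)
  = 17.96 − 5 × 1.512 = 17.96 − 7.56 = 10.40.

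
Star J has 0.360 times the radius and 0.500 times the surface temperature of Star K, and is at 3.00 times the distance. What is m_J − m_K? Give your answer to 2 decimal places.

7.61

L_J/L_K = (0.360)²(0.500)⁴ = 0.008100.
F_J/F_K = (L_J/L_K)/(d_J/d_K)² = 0.008100/9.000 = 9.000×10^-4.
m_J − m_K = −2.5 log₁₀(9.000×10^-4) = 7.61.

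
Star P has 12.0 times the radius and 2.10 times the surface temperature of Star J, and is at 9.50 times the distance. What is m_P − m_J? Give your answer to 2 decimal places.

L_P/L_J = (12.0)²(2.10)⁴ = 2801.
F_P/F_J = (L_P/L_J)/(d_P/d_J)² = 2801/90.25 = 31.03.
m_P − m_J = −2.5 log₁₀(31.03) = -3.73.

-3.73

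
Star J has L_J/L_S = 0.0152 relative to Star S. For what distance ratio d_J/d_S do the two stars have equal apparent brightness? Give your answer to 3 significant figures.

0.123

Equal flux requires L_J/d_J² = L_S/d_S², so d_J/d_S = √(L_J/L_S)
= √(0.0152) = 0.1233.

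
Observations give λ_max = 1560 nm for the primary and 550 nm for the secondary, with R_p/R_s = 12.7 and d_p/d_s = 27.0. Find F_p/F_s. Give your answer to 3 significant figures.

0.00342

Wien's law: T_p/T_s = λ_s/λ_p = 550/1560 = 0.3526.
L_p/L_s = (R_p/R_s)²(T_p/T_s)⁴ = (12.7)²(0.3526)⁴ = 2.492.
F_p/F_s = (L_p/L_s)/(d_p/d_s)² = 2.492/(27.0)² = 0.003418.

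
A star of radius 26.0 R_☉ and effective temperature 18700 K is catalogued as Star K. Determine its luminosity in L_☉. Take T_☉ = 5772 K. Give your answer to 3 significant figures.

7.45×10^4 L_☉

L/L_☉ = (R/R_☉)² (T/T_☉)⁴ = (26.0)² × (18700/5772)⁴
       = 676.0 × (3.240)⁴ = 676.0 × 110.2 = 7.447×10^4.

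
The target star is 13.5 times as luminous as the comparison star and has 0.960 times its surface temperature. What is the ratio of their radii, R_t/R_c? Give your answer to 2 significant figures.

L ∝ R²T⁴ gives R ∝ √L / T², so
R_t/R_c = √(13.5) / (0.960)² = 3.674 / 0.9216 = 3.987.

4.0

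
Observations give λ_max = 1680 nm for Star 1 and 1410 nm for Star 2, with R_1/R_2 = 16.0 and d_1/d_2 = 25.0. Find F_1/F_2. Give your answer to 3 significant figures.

Wien's law: T_1/T_2 = λ_2/λ_1 = 1410/1680 = 0.8393.
L_1/L_2 = (R_1/R_2)²(T_1/T_2)⁴ = (16.0)²(0.8393)⁴ = 127.0.
F_1/F_2 = (L_1/L_2)/(d_1/d_2)² = 127.0/(25.0)² = 0.2032.

0.203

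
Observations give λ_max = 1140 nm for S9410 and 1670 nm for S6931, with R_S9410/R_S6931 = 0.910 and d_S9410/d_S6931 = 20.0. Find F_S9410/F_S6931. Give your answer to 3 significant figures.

Wien's law: T_S9410/T_S6931 = λ_S6931/λ_S9410 = 1670/1140 = 1.465.
L_S9410/L_S6931 = (R_S9410/R_S6931)²(T_S9410/T_S6931)⁴ = (0.910)²(1.465)⁴ = 3.814.
F_S9410/F_S6931 = (L_S9410/L_S6931)/(d_S9410/d_S6931)² = 3.814/(20.0)² = 0.009534.

0.00953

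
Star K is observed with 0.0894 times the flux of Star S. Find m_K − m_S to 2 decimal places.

m_K − m_S = −2.5 log₁₀(F_K/F_S) = −2.5 log₁₀(0.0894) = −2.5 × (-1.049) = 2.622.

2.62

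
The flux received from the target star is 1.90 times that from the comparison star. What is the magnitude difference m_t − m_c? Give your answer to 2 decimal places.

-0.70

m_t − m_c = −2.5 log₁₀(F_t/F_c) = −2.5 log₁₀(1.90) = −2.5 × (0.279) = -0.697.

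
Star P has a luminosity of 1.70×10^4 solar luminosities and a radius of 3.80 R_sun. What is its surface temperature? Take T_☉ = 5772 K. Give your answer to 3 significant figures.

T/T_☉ = (L/L_☉)^(1/4) / (R/R_☉)^(1/2)
T = 5772 × (1.70×10^4)^(1/4) / √(3.80) = 5772 × 11.42 / 1.949 = 3.381×10^4 K.

3.38×10^4 K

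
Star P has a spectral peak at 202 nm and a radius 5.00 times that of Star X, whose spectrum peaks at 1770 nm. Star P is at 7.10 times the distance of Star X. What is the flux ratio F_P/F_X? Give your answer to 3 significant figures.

Wien's law: T_P/T_X = λ_X/λ_P = 1770/202 = 8.762.
L_P/L_X = (R_P/R_X)²(T_P/T_X)⁴ = (5.00)²(8.762)⁴ = 1.474×10^5.
F_P/F_X = (L_P/L_X)/(d_P/d_X)² = 1.474×10^5/(7.10)² = 2924.

2.92×10^3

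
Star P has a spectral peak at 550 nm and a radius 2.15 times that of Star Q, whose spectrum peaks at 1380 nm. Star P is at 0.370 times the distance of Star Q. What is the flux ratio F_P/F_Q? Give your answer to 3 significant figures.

1.34×10^3

Wien's law: T_P/T_Q = λ_Q/λ_P = 1380/550 = 2.509.
L_P/L_Q = (R_P/R_Q)²(T_P/T_Q)⁴ = (2.15)²(2.509)⁴ = 183.2.
F_P/F_Q = (L_P/L_Q)/(d_P/d_Q)² = 183.2/(0.370)² = 1338.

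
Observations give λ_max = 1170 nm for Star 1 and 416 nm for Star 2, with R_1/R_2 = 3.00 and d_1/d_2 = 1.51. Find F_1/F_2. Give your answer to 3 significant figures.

Wien's law: T_1/T_2 = λ_2/λ_1 = 416/1170 = 0.3556.
L_1/L_2 = (R_1/R_2)²(T_1/T_2)⁴ = (3.00)²(0.3556)⁴ = 0.1438.
F_1/F_2 = (L_1/L_2)/(d_1/d_2)² = 0.1438/(1.51)² = 0.06308.

0.0631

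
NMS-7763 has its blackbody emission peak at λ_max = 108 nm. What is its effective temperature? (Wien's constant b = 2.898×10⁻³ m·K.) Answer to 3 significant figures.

T = b/λ_max = 2.898×10⁻³ / (108×10⁻⁹) = 2.683×10^4 K.

2.68×10^4 K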